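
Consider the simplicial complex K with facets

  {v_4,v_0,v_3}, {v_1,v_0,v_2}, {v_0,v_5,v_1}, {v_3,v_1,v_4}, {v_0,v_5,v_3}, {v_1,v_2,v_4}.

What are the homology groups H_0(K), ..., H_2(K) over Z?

We work with the vertex ordering v_0 < v_1 < v_2 < v_3 < v_4 < v_5. The simplices of K, each written with vertices in increasing order, are:

  0-simplices (6): [v_0], [v_1], [v_2], [v_3], [v_4], [v_5]
  1-simplices (12): [v_0,v_1], [v_0,v_2], [v_0,v_3], [v_0,v_4], [v_0,v_5], [v_1,v_2], [v_1,v_3], [v_1,v_4], [v_1,v_5], [v_2,v_4], [v_3,v_4], [v_3,v_5]
  2-simplices (6): [v_0,v_1,v_2], [v_0,v_1,v_5], [v_0,v_3,v_4], [v_0,v_3,v_5], [v_1,v_2,v_4], [v_1,v_3,v_4]

so the chain groups are C_0 ≅ Z^6, C_1 ≅ Z^12, C_2 ≅ Z^6.

The boundary map ∂_1: C_1 → C_0 maps an edge to its endpoints' difference, ∂[p,q] = q − p.
This gives a 6×12 integer matrix of rank 5; reducing to Smith normal form yields diagonal entries (1,1,1,1,1).

Boundary ∂_2: C_2 → C_1 maps a triangle to the signed sum of its edges. For instance
  ∂[v_0,v_3,v_5] = [v_3,v_5] − [v_0,v_5] + [v_0,v_3],
  ∂[v_0,v_1,v_5] = [v_1,v_5] − [v_0,v_5] + [v_0,v_1].
This gives a 12×6 integer matrix of rank 6; reducing to Smith normal form yields diagonal entries (1,1,1,1,1,1).

Reading off H_k = ker ∂_k / im ∂_{k+1}:

  H_0: rank C_0 − rank ∂_1 = 6 − 5 = 1, and the invariant factors of ∂_1 are all 1, so H_0 = Z.
  H_1: rank ker ∂_1 − rank ∂_2 = (12 − 5) − 6 = 1, and the invariant factors of ∂_2 are all 1, so H_1 = Z.
  H_2: rank ker ∂_2 − rank ∂_3 = (6 − 6) − 0 = 0, and there is no ∂_3, so H_2 = 0.

H_0 = Z,  H_1 = Z,  H_2 = 0.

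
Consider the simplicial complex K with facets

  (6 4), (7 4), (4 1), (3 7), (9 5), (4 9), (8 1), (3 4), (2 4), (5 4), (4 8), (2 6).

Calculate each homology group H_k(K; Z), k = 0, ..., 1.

H_0 ≅ Z,  H_1 ≅ Z^4.

Take the total order 1 < 2 < 3 < 4 < 5 < 6 < 7 < 8 < 9 on the vertex set. Then K (dimension 1) consists of the simplices:

  0-simplices (9): [1], [2], [3], [4], [5], [6], [7], [8], [9]
  1-simplices (12): [1,4], [1,8], [2,4], [2,6], [3,4], [3,7], [4,5], [4,6], [4,7], [4,8], [4,9], [5,9]

so the chain groups are C_0 ≅ Z^9, C_1 ≅ Z^12.

The boundary map ∂_1: C_1 → C_0 sends each edge [p,q] (with p < q) to q − p. For instance
  ∂[4,8] = [8] − [4].
This gives a 9×12 integer matrix of rank 8; reducing to Smith normal form yields diagonal entries (1,1,1,1,1,1,1,1).

Reading off H_k = ker ∂_k / im ∂_{k+1}:

  H_0: rank C_0 − rank ∂_1 = 9 − 8 = 1, and the invariant factors of ∂_1 are all 1, so H_0 ≅ Z.
  H_1: rank ker ∂_1 − rank ∂_2 = (12 − 8) − 0 = 4, and there is no ∂_2, so H_1 ≅ Z^4.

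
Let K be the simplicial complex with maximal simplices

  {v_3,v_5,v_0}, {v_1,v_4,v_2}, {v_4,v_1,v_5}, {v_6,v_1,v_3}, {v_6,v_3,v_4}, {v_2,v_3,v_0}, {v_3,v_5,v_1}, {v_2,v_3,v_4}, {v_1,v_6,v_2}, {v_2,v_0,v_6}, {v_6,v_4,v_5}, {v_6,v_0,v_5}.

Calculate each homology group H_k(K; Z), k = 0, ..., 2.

H_0 ≅ Z,  H_1 ≅ Z/2,  H_2 = 0.

Order the vertices as v_0 < v_1 < v_2 < v_3 < v_4 < v_5 < v_6. Listing each simplex with vertices in this order, K has dimension 2 with simplices:

  0-simplices (7): [v_0], [v_1], [v_2], [v_3], [v_4], [v_5], [v_6]
  1-simplices (18): (18 of them)
  2-simplices (12): (12 of them)

Hence C_0 ≅ Z^7, C_1 ≅ Z^18, C_2 ≅ Z^12.

Boundary ∂_1: C_1 → C_0 maps an edge to its endpoints' difference, ∂[p,q] = q − p.
The resulting 7×18 matrix has rank 6, and its Smith normal form has invariant factors (1,1,1,1,1,1).

∂_2: C_2 → C_1 acts by ∂[p,q,r] = [q,r] − [p,r] + [p,q]. For instance
  ∂[v_0,v_2,v_3] = [v_2,v_3] − [v_0,v_3] + [v_0,v_2],
  ∂[v_2,v_3,v_4] = [v_3,v_4] − [v_2,v_4] + [v_2,v_3].
As a 18×12 matrix over Z this has rank 12, with invariant factors (1,1,1,1,1,1,1,1,1,1,1,2).

From H_k ≅ ker(∂_k) / im(∂_{k+1}) we obtain:

  H_0: rank C_0 − rank ∂_1 = 7 − 6 = 1, and the invariant factors of ∂_1 are all 1, so H_0 ≅ Z.
  H_1: rank ker ∂_1 − rank ∂_2 = (18 − 6) − 12 = 0, and ∂_2 has invariant factor 2 > 1, so H_1 ≅ Z/2.
  H_2: rank ker ∂_2 − rank ∂_3 = (12 − 12) − 0 = 0, and there is no ∂_3, so H_2 ≅ 0.

As a check, the Euler characteristic is 7 − 18 + 12 = 1, which agrees with 1 − 0 + 0 = 1.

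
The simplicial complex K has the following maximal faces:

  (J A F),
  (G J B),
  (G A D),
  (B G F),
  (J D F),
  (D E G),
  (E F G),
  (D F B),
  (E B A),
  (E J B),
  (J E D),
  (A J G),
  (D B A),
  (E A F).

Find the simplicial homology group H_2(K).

H_2 ≅ Z.

We work with the vertex ordering A < B < D < E < F < G < J. The simplices of K, each written with vertices in increasing order, are:

  0-simplices (7): A, B, D, E, F, G, J
  1-simplices (21): AB, AD, AE, AF, AG, AJ, BD, BE, BF, BG, BJ, DE, DF, DG, DJ, EF, EG, EJ, FG, FJ, GJ
  2-simplices (14): ABD, ABE, ADG, AEF, AFJ, AGJ, BDF, BEJ, BFG, BGJ, DEG, DEJ, DFJ, EFG

so the chain groups are C_0 ≅ Z^7, C_1 ≅ Z^21, C_2 ≅ Z^14.

Boundary ∂_1: C_1 → C_0 is given by ∂[p,q] = [q] − [p]. For instance
  ∂DF = F − D.
This gives a 7×21 integer matrix of rank 6; reducing to Smith normal form yields diagonal entries (1,1,1,1,1,1).

The boundary map ∂_2: C_2 → C_1 maps a triangle to the signed sum of its edges. For instance
  ∂ABD = BD − AD + AB,
  ∂ADG = DG − AG + AD.
The resulting 21×14 matrix has rank 13, and its Smith normal form has invariant factors (1,1,1,1,1,1,1,1,1,1,1,1,1).

Computing H_k = (kernel of ∂_k) / (image of ∂_{k+1}):

  H_2: rank ker ∂_2 − rank ∂_3 = (14 − 13) − 0 = 1, and there is no ∂_3, so H_2 ≅ Z.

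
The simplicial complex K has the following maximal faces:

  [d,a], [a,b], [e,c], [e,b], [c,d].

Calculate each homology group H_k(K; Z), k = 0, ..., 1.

H_0 ≅ Z,  H_1 ≅ Z.

We work with the vertex ordering a < b < c < d < e. The simplices of K, each written with vertices in increasing order, are:

  0-simplices (5): a, b, c, d, e
  1-simplices (5): ab, ad, be, cd, ce

giving chain groups C_0 ≅ Z^5, C_1 ≅ Z^5.

∂_1: C_1 → C_0 is given by ∂[p,q] = [q] − [p].
This gives a 5×5 integer matrix of rank 4; reducing to Smith normal form yields diagonal entries (1,1,1,1).

Now H_k = ker ∂_k / im ∂_{k+1}, so:

  H_0: rank C_0 − rank ∂_1 = 5 − 4 = 1, and the invariant factors of ∂_1 are all 1, so H_0 ≅ Z.
  H_1: rank ker ∂_1 − rank ∂_2 = (5 − 4) − 0 = 1, and there is no ∂_2, so H_1 ≅ Z.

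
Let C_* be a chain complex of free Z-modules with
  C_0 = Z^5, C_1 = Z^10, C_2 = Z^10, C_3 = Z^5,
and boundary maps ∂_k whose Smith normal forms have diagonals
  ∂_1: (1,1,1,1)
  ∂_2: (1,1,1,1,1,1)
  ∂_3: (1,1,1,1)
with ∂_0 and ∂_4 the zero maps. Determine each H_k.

H_0 ≅ Z,  H_1 = 0,  H_2 = 0,  H_3 ≅ Z.

H_0: b_0 = 5 − 0 − 4 = 1; torsion from ∂_1 factors > 1: none. So H_0 ≅ Z.
H_1: b_1 = 10 − 4 − 6 = 0; torsion from ∂_2 factors > 1: none. So H_1 ≅ 0.
H_2: b_2 = 10 − 6 − 4 = 0; torsion from ∂_3 factors > 1: none. So H_2 ≅ 0.
H_3: b_3 = 5 − 4 − 0 = 1; torsion from ∂_4 factors > 1: none. So H_3 ≅ Z.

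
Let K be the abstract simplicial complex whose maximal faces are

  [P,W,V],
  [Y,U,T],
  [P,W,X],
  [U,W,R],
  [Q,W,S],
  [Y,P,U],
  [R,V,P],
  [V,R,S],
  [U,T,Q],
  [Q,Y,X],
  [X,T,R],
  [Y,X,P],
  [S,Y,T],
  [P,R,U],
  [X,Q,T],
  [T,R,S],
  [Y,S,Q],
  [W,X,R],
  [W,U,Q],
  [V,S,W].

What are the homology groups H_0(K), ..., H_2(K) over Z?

Fix the vertex order P < Q < R < S < T < U < V < W < X < Y and write every simplex with vertices in increasing order. Then dim K = 2 and the simplices of K are:

  0-simplices (10): P, Q, R, S, T, U, V, W, X, Y
  1-simplices (30): PR, PU, PV, PW, PX, PY, QS, QT, QU, QW, QX, QY, RS, RT, RU, RV, RW, RX, ST, SV, SW, SY, TU, TX, TY, UW, UY, VW, WX, XY
  2-simplices (20): PRU, PRV, PUY, PVW, PWX, PXY, QSW, QSY, QTU, QTX, QUW, QXY, RST, RSV, RTX, RUW, RWX, STY, SVW, TUY

Hence C_0 ≅ Z^10, C_1 ≅ Z^30, C_2 ≅ Z^20.

Boundary ∂_1: C_1 → C_0 sends each edge [p,q] (with p < q) to q − p.
As a 10×30 matrix over Z this has rank 9, with invariant factors (1,1,1,1,1,1,1,1,1).

Boundary ∂_2: C_2 → C_1 sends each 2-simplex [p,q,r] to [q,r] − [p,r] + [p,q]. For instance
  ∂PXY = XY − PY + PX,
  ∂RST = ST − RT + RS.
This gives a 30×20 integer matrix of rank 20; reducing to Smith normal form yields diagonal entries (1,1,1,1,1,1,1,1,1,1,1,1,1,1,1,1,1,1,1,2).

Now H_k = ker ∂_k / im ∂_{k+1}, so:

  H_0: rank C_0 − rank ∂_1 = 10 − 9 = 1, and the invariant factors of ∂_1 are all 1, so H_0 = Z.
  H_1: rank ker ∂_1 − rank ∂_2 = (30 − 9) − 20 = 1, and ∂_2 has invariant factor 2 > 1, so H_1 = Z ⊕ Z/2Z.
  H_2: rank ker ∂_2 − rank ∂_3 = (20 − 20) − 0 = 0, and there is no ∂_3, so H_2 = 0.

As a check, the Euler characteristic is 10 − 30 + 20 = 0, which agrees with 1 − 1 + 0 = 0.
(K is a triangulation of the Klein bottle.)

H_0 ≅ Z,  H_1 ≅ Z ⊕ Z/2Z,  H_2 = 0.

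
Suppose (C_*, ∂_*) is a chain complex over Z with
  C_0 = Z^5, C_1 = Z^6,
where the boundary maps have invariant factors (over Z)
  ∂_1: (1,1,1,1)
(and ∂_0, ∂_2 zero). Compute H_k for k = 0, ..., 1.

H_0 ≅ Z,  H_1 ≅ Z^2.

H_0: b_0 = 5 − 0 − 4 = 1; torsion from ∂_1 factors > 1: none. So H_0 ≅ Z.
H_1: b_1 = 6 − 4 − 0 = 2; torsion from ∂_2 factors > 1: none. So H_1 ≅ Z^2.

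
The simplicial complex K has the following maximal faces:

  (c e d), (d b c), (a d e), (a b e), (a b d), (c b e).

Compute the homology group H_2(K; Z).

H_2 = Z.

K has 5 vertices, 9 edges, 6 triangles.
rank ∂_2 = 5, rank ∂_3 = 0 ⇒ b_2 = 6 − 5 − 0 = 1. So H_2 = Z.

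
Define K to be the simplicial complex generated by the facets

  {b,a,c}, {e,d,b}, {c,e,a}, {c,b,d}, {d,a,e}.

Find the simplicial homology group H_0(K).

H_0 = Z.

Take the total order a < b < c < d < e on the vertex set. Then K (dimension 2) consists of the simplices:

  0-simplices (5): a, b, c, d, e
  1-simplices (10): ab, ac, ad, ae, bc, bd, be, cd, ce, de
  2-simplices (5): abc, ace, ade, bcd, bde

so the chain groups are C_0 ≅ Z^5, C_1 ≅ Z^10, C_2 ≅ Z^5.

The boundary map ∂_1: C_1 → C_0 is given by ∂[p,q] = [q] − [p].
As a 5×10 matrix over Z this has rank 4, with invariant factors (1,1,1,1).

Boundary ∂_2: C_2 → C_1 acts by ∂[p,q,r] = [q,r] − [p,r] + [p,q]. For instance
  ∂ade = de − ae + ad,
  ∂abc = bc − ac + ab.
The resulting 10×5 matrix has rank 5, and its Smith normal form has invariant factors (1,1,1,1,1).

From H_k ≅ ker(∂_k) / im(∂_{k+1}) we obtain:

  H_0: rank C_0 − rank ∂_1 = 5 − 4 = 1, and the invariant factors of ∂_1 are all 1, so H_0 = Z.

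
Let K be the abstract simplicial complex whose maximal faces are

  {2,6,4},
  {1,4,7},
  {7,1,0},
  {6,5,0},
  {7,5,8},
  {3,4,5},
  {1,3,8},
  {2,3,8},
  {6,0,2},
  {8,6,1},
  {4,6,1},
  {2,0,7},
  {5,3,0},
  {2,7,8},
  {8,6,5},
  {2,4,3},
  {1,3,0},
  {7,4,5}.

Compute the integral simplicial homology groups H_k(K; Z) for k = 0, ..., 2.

Fix the vertex order 0 < 1 < 2 < 3 < 4 < 5 < 6 < 7 < 8 and write every simplex with vertices in increasing order. Then dim K = 2 and the simplices of K are:

  0-simplices (9): [0], [1], [2], [3], [4], [5], [6], [7], [8]
  1-simplices (27): (27 of them)
  2-simplices (18): [0,1,3], [0,1,7], [0,2,6], [0,2,7], [0,3,5], [0,5,6], [1,3,8], [1,4,6], [1,4,7], [1,6,8], [2,3,4], [2,3,8], [2,4,6], [2,7,8], [3,4,5], [4,5,7], [5,6,8], [5,7,8]

giving chain groups C_0 ≅ Z^9, C_1 ≅ Z^27, C_2 ≅ Z^18.

Boundary ∂_1: C_1 → C_0 maps an edge to its endpoints' difference, ∂[p,q] = q − p. For instance
  ∂[2,8] = [8] − [2].
This gives a 9×27 integer matrix of rank 8; reducing to Smith normal form yields diagonal entries (1,1,1,1,1,1,1,1).

The boundary map ∂_2: C_2 → C_1 maps a triangle to the signed sum of its edges. For instance
  ∂[5,7,8] = [7,8] − [5,8] + [5,7],
  ∂[4,5,7] = [5,7] − [4,7] + [4,5].
As a 27×18 matrix over Z this has rank 17, with invariant factors (1,1,1,1,1,1,1,1,1,1,1,1,1,1,1,1,1).

Computing H_k = (kernel of ∂_k) / (image of ∂_{k+1}):

  H_0: rank C_0 − rank ∂_1 = 9 − 8 = 1, and the invariant factors of ∂_1 are all 1, so H_0 = Z.
  H_1: rank ker ∂_1 − rank ∂_2 = (27 − 8) − 17 = 2, and the invariant factors of ∂_2 are all 1, so H_1 = Z^2.
  H_2: rank ker ∂_2 − rank ∂_3 = (18 − 17) − 0 = 1, and there is no ∂_3, so H_2 = Z.

H_0 = Z,  H_1 = Z^2,  H_2 = Z.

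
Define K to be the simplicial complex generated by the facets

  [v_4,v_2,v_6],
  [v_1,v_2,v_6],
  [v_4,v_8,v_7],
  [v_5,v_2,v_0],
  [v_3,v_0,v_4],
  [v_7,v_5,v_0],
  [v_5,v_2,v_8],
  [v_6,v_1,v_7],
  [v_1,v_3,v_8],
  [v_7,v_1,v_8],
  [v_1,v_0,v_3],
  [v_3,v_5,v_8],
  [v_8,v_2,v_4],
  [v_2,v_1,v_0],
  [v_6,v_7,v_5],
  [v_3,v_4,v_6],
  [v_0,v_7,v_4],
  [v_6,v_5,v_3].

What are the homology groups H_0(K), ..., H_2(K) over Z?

H_0 = Z,  H_1 = Z^2,  H_2 = Z.

Order the vertices as v_0 < v_1 < v_2 < v_3 < v_4 < v_5 < v_6 < v_7 < v_8. Listing each simplex with vertices in this order, K has dimension 2 with simplices:

  0-simplices (9): [v_0], [v_1], [v_2], [v_3], [v_4], [v_5], [v_6], [v_7], [v_8]
  1-simplices (27): (27 of them)
  2-simplices (18): (18 of them)

giving chain groups C_0 ≅ Z^9, C_1 ≅ Z^27, C_2 ≅ Z^18.

The boundary map ∂_1: C_1 → C_0 is given by ∂[p,q] = [q] − [p].
This gives a 9×27 integer matrix of rank 8; reducing to Smith normal form yields diagonal entries (1,1,1,1,1,1,1,1).

The boundary map ∂_2: C_2 → C_1 maps a triangle to the signed sum of its edges. For instance
  ∂[v_1,v_3,v_8] = [v_3,v_8] − [v_1,v_8] + [v_1,v_3],
  ∂[v_0,v_1,v_3] = [v_1,v_3] − [v_0,v_3] + [v_0,v_1].
The 27×18 boundary matrix has rank 17 and Smith normal form diag(1,1,1,1,1,1,1,1,1,1,1,1,1,1,1,1,1).

From H_k ≅ ker(∂_k) / im(∂_{k+1}) we obtain:

  H_0: rank C_0 − rank ∂_1 = 9 − 8 = 1, and the invariant factors of ∂_1 are all 1, so H_0 = Z.
  H_1: rank ker ∂_1 − rank ∂_2 = (27 − 8) − 17 = 2, and the invariant factors of ∂_2 are all 1, so H_1 = Z^2.
  H_2: rank ker ∂_2 − rank ∂_3 = (18 − 17) − 0 = 1, and there is no ∂_3, so H_2 = Z.

As a check, the Euler characteristic is 9 − 27 + 18 = 0, which agrees with 1 − 2 + 1 = 0.
(K is a triangulation of the torus T^2.)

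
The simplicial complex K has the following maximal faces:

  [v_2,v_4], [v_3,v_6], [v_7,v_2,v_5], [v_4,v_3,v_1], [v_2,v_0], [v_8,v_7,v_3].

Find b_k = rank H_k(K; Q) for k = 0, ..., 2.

K has 9 vertices, 12 edges, 3 triangles.
rank ∂_0 = 0, rank ∂_1 = 8 ⇒ b_0 = 9 − 0 − 8 = 1; all invariant factors of ∂_1 are 1 so no torsion. So H_0 = Z.
rank ∂_1 = 8, rank ∂_2 = 3 ⇒ b_1 = 12 − 8 − 3 = 1; all invariant factors of ∂_2 are 1 so no torsion. So H_1 = Z.
rank ∂_2 = 3, rank ∂_3 = 0 ⇒ b_2 = 3 − 3 − 0 = 0. So H_2 = 0.

b_0 = 1, b_1 = 1, b_2 = 0.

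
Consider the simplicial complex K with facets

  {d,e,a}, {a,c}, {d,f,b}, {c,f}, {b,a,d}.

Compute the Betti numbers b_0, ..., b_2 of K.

b_0 = 1, b_1 = 1, b_2 = 0.

We work with the vertex ordering a < b < c < d < e < f. The simplices of K, each written with vertices in increasing order, are:

  0-simplices (6): a, b, c, d, e, f
  1-simplices (9): ab, ac, ad, ae, bd, bf, cf, de, df
  2-simplices (3): abd, ade, bdf

giving chain groups C_0 ≅ Z^6, C_1 ≅ Z^9, C_2 ≅ Z^3.

Boundary ∂_1: C_1 → C_0 sends each edge [p,q] (with p < q) to q − p. For instance
  ∂cf = f − c.
The resulting 6×9 matrix has rank 5, and its Smith normal form has invariant factors (1,1,1,1,1).

Boundary ∂_2: C_2 → C_1 acts by ∂[p,q,r] = [q,r] − [p,r] + [p,q]. For instance
  ∂ade = de − ae + ad,
  ∂bdf = df − bf + bd.
This gives a 9×3 integer matrix of rank 3; reducing to Smith normal form yields diagonal entries (1,1,1).

Reading off H_k = ker ∂_k / im ∂_{k+1}:

  H_0: rank C_0 − rank ∂_1 = 6 − 5 = 1, and the invariant factors of ∂_1 are all 1, so H_0 = Z.
  H_1: rank ker ∂_1 − rank ∂_2 = (9 − 5) − 3 = 1, and the invariant factors of ∂_2 are all 1, so H_1 = Z.
  H_2: rank ker ∂_2 − rank ∂_3 = (3 − 3) − 0 = 0, and there is no ∂_3, so H_2 = 0.

Hence the Betti numbers are b_0 = 1, b_1 = 1, b_2 = 0.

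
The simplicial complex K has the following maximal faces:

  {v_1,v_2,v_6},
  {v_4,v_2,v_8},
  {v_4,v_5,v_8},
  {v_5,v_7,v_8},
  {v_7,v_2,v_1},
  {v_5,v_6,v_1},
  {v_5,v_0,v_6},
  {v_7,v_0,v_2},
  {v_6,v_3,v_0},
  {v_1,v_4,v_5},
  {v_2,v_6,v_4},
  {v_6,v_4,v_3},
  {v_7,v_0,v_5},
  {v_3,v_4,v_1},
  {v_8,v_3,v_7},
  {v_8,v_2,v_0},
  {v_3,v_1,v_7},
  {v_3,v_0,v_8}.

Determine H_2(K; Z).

Take the total order v_0 < v_1 < v_2 < v_3 < v_4 < v_5 < v_6 < v_7 < v_8 on the vertex set. Then K (dimension 2) consists of the simplices:

  0-simplices (9): [v_0], [v_1], [v_2], [v_3], [v_4], [v_5], [v_6], [v_7], [v_8]
  1-simplices (27): (27 of them)
  2-simplices (18): (18 of them)

giving chain groups C_0 ≅ Z^9, C_1 ≅ Z^27, C_2 ≅ Z^18.

Boundary ∂_1: C_1 → C_0 sends each edge [p,q] (with p < q) to q − p.
As a 9×27 matrix over Z this has rank 8, with invariant factors (1,1,1,1,1,1,1,1).

Boundary ∂_2: C_2 → C_1 acts by ∂[p,q,r] = [q,r] − [p,r] + [p,q]. For instance
  ∂[v_3,v_4,v_6] = [v_4,v_6] − [v_3,v_6] + [v_3,v_4],
  ∂[v_1,v_3,v_4] = [v_3,v_4] − [v_1,v_4] + [v_1,v_3].
As a 27×18 matrix over Z this has rank 18, with invariant factors (1,1,1,1,1,1,1,1,1,1,1,1,1,1,1,1,1,2).

From H_k ≅ ker(∂_k) / im(∂_{k+1}) we obtain:

  H_2: rank ker ∂_2 − rank ∂_3 = (18 − 18) − 0 = 0, and there is no ∂_3, so H_2 ≅ 0.

H_2 ≅ 0.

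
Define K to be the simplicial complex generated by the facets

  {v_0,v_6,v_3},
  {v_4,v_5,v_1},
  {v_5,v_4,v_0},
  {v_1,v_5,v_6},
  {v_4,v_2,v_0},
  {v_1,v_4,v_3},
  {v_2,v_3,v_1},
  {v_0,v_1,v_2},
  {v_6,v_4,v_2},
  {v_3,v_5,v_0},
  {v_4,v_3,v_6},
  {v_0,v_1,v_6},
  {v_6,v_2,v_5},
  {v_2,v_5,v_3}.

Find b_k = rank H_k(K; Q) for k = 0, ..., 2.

We work with the vertex ordering v_0 < v_1 < v_2 < v_3 < v_4 < v_5 < v_6. The simplices of K, each written with vertices in increasing order, are:

  0-simplices (7): [v_0], [v_1], [v_2], [v_3], [v_4], [v_5], [v_6]
  1-simplices (21): (21 of them)
  2-simplices (14): (14 of them)

so the chain groups are C_0 ≅ Z^7, C_1 ≅ Z^21, C_2 ≅ Z^14.

Boundary ∂_1: C_1 → C_0 sends each edge [p,q] (with p < q) to q − p. For instance
  ∂[v_0,v_4] = [v_4] − [v_0].
As a 7×21 matrix over Z this has rank 6, with invariant factors (1,1,1,1,1,1).

Boundary ∂_2: C_2 → C_1 sends each 2-simplex [p,q,r] to [q,r] − [p,r] + [p,q]. For instance
  ∂[v_2,v_5,v_6] = [v_5,v_6] − [v_2,v_6] + [v_2,v_5],
  ∂[v_1,v_5,v_6] = [v_5,v_6] − [v_1,v_6] + [v_1,v_5].
As a 21×14 matrix over Z this has rank 13, with invariant factors (1,1,1,1,1,1,1,1,1,1,1,1,1).

Now H_k = ker ∂_k / im ∂_{k+1}, so:

  H_0: rank C_0 − rank ∂_1 = 7 − 6 = 1, and the invariant factors of ∂_1 are all 1, so H_0 = Z.
  H_1: rank ker ∂_1 − rank ∂_2 = (21 − 6) − 13 = 2, and the invariant factors of ∂_2 are all 1, so H_1 = Z^2.
  H_2: rank ker ∂_2 − rank ∂_3 = (14 − 13) − 0 = 1, and there is no ∂_3, so H_2 = Z.

Hence the Betti numbers are b_0 = 1, b_1 = 2, b_2 = 1.

b_0 = 1, b_1 = 2, b_2 = 1.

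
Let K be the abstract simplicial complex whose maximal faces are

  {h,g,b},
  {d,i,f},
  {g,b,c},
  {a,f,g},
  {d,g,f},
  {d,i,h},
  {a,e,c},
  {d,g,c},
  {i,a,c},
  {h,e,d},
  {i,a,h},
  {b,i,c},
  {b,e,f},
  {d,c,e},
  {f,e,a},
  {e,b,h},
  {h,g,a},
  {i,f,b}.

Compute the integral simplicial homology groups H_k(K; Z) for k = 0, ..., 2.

We work with the vertex ordering a < b < c < d < e < f < g < h < i. The simplices of K, each written with vertices in increasing order, are:

  0-simplices (9): a, b, c, d, e, f, g, h, i
  1-simplices (27): ac, ae, af, ag, ah, ai, bc, be, bf, bg, bh, bi, cd, ce, cg, ci, de, df, dg, dh, di, ef, eh, fg, fi, gh, hi
  2-simplices (18): ace, aci, aef, afg, agh, ahi, bcg, bci, bef, beh, bfi, bgh, cde, cdg, deh, dfg, dfi, dhi

so the chain groups are C_0 ≅ Z^9, C_1 ≅ Z^27, C_2 ≅ Z^18.

∂_1: C_1 → C_0 sends each edge [p,q] (with p < q) to q − p. For instance
  ∂eh = h − e.
The resulting 9×27 matrix has rank 8, and its Smith normal form has invariant factors (1,1,1,1,1,1,1,1).

∂_2: C_2 → C_1 sends each 2-simplex [p,q,r] to [q,r] − [p,r] + [p,q]. For instance
  ∂beh = eh − bh + be,
  ∂dfi = fi − di + df.
As a 27×18 matrix over Z this has rank 17, with invariant factors (1,1,1,1,1,1,1,1,1,1,1,1,1,1,1,1,1).

Computing H_k = (kernel of ∂_k) / (image of ∂_{k+1}):

  H_0: rank C_0 − rank ∂_1 = 9 − 8 = 1, and the invariant factors of ∂_1 are all 1, so H_0 ≅ Z.
  H_1: rank ker ∂_1 − rank ∂_2 = (27 − 8) − 17 = 2, and the invariant factors of ∂_2 are all 1, so H_1 ≅ Z^2.
  H_2: rank ker ∂_2 − rank ∂_3 = (18 − 17) − 0 = 1, and there is no ∂_3, so H_2 ≅ Z.

(K is a triangulation of the torus T^2.)

H_0 = Z,  H_1 = Z^2,  H_2 = Z.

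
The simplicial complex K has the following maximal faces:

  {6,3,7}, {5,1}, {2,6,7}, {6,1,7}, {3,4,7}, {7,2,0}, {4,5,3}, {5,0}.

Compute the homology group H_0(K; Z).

Order the vertices as 0 < 1 < 2 < 3 < 4 < 5 < 6 < 7. Listing each simplex with vertices in this order, K has dimension 2 with simplices:

  0-simplices (8): [0], [1], [2], [3], [4], [5], [6], [7]
  1-simplices (15): [0,2], [0,5], [0,7], [1,5], [1,6], [1,7], [2,6], [2,7], [3,4], [3,5], [3,6], [3,7], [4,5], [4,7], [6,7]
  2-simplices (6): [0,2,7], [1,6,7], [2,6,7], [3,4,5], [3,4,7], [3,6,7]

giving chain groups C_0 ≅ Z^8, C_1 ≅ Z^15, C_2 ≅ Z^6.

The boundary map ∂_1: C_1 → C_0 is given by ∂[p,q] = [q] − [p].
As a 8×15 matrix over Z this has rank 7, with invariant factors (1,1,1,1,1,1,1).

∂_2: C_2 → C_1 sends each 2-simplex [p,q,r] to [q,r] − [p,r] + [p,q]. For instance
  ∂[3,4,7] = [4,7] − [3,7] + [3,4],
  ∂[2,6,7] = [6,7] − [2,7] + [2,6].
The 15×6 boundary matrix has rank 6 and Smith normal form diag(1,1,1,1,1,1).

Reading off H_k = ker ∂_k / im ∂_{k+1}:

  H_0: rank C_0 − rank ∂_1 = 8 − 7 = 1, and the invariant factors of ∂_1 are all 1, so H_0 ≅ Z.

H_0 = Z.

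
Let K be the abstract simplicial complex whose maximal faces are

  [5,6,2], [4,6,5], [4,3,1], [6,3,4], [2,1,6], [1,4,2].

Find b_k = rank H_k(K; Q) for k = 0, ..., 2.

b_0 = 1, b_1 = 1, b_2 = 0.

Fix the vertex order 1 < 2 < 3 < 4 < 5 < 6 and write every simplex with vertices in increasing order. Then dim K = 2 and the simplices of K are:

  0-simplices (6): [1], [2], [3], [4], [5], [6]
  1-simplices (12): [1,2], [1,3], [1,4], [1,6], [2,4], [2,5], [2,6], [3,4], [3,6], [4,5], [4,6], [5,6]
  2-simplices (6): [1,2,4], [1,2,6], [1,3,4], [2,5,6], [3,4,6], [4,5,6]

giving chain groups C_0 ≅ Z^6, C_1 ≅ Z^12, C_2 ≅ Z^6.

∂_1: C_1 → C_0 is given by ∂[p,q] = [q] − [p]. For instance
  ∂[4,5] = [5] − [4].
This gives a 6×12 integer matrix of rank 5; reducing to Smith normal form yields diagonal entries (1,1,1,1,1).

Boundary ∂_2: C_2 → C_1 maps a triangle to the signed sum of its edges. For instance
  ∂[4,5,6] = [5,6] − [4,6] + [4,5],
  ∂[3,4,6] = [4,6] − [3,6] + [3,4].
This gives a 12×6 integer matrix of rank 6; reducing to Smith normal form yields diagonal entries (1,1,1,1,1,1).

From H_k ≅ ker(∂_k) / im(∂_{k+1}) we obtain:

  H_0: rank C_0 − rank ∂_1 = 6 − 5 = 1, and the invariant factors of ∂_1 are all 1, so H_0 ≅ Z.
  H_1: rank ker ∂_1 − rank ∂_2 = (12 − 5) − 6 = 1, and the invariant factors of ∂_2 are all 1, so H_1 ≅ Z.
  H_2: rank ker ∂_2 − rank ∂_3 = (6 − 6) − 0 = 0, and there is no ∂_3, so H_2 ≅ 0.

As a check, the Euler characteristic is 6 − 12 + 6 = 0, which agrees with 1 − 1 + 0 = 0.

Hence the Betti numbers are b_0 = 1, b_1 = 1, b_2 = 0.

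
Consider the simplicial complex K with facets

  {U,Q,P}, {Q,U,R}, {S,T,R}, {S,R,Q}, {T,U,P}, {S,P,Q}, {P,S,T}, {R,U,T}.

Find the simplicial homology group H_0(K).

Fix the vertex order P < Q < R < S < T < U and write every simplex with vertices in increasing order. Then dim K = 2 and the simplices of K are:

  0-simplices (6): P, Q, R, S, T, U
  1-simplices (12): PQ, PS, PT, PU, QR, QS, QU, RS, RT, RU, ST, TU
  2-simplices (8): PQS, PQU, PST, PTU, QRS, QRU, RST, RTU

Hence C_0 ≅ Z^6, C_1 ≅ Z^12, C_2 ≅ Z^8.

The boundary map ∂_1: C_1 → C_0 is given by ∂[p,q] = [q] − [p]. For instance
  ∂PS = S − P.
The resulting 6×12 matrix has rank 5, and its Smith normal form has invariant factors (1,1,1,1,1).

∂_2: C_2 → C_1 acts by ∂[p,q,r] = [q,r] − [p,r] + [p,q]. For instance
  ∂PTU = TU − PU + PT,
  ∂RST = ST − RT + RS.
This gives a 12×8 integer matrix of rank 7; reducing to Smith normal form yields diagonal entries (1,1,1,1,1,1,1).

Now H_k = ker ∂_k / im ∂_{k+1}, so:

  H_0: rank C_0 − rank ∂_1 = 6 − 5 = 1, and the invariant factors of ∂_1 are all 1, so H_0 = Z.

(K is a triangulation of the 2-sphere S^2.)

H_0 ≅ Z.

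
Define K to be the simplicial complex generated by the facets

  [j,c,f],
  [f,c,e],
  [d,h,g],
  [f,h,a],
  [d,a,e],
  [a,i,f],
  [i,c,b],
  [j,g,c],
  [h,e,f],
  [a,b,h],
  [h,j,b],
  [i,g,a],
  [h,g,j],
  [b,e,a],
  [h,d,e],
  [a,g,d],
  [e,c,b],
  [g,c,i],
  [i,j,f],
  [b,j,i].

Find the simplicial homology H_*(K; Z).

H_0 = Z,  H_1 = Z ⊕ Z/2,  H_2 = 0.

Order the vertices as a < b < c < d < e < f < g < h < i < j. Listing each simplex with vertices in this order, K has dimension 2 with simplices:

  0-simplices (10): a, b, c, d, e, f, g, h, i, j
  1-simplices (30): ab, ad, ae, af, ag, ah, ai, bc, be, bh, bi, bj, ce, cf, cg, ci, cj, de, dg, dh, ef, eh, fh, fi, fj, gh, gi, gj, hj, ij
  2-simplices (20): abe, abh, ade, adg, afh, afi, agi, bce, bci, bhj, bij, cef, cfj, cgi, cgj, deh, dgh, efh, fij, ghj

so the chain groups are C_0 ≅ Z^10, C_1 ≅ Z^30, C_2 ≅ Z^20.

The boundary map ∂_1: C_1 → C_0 is given by ∂[p,q] = [q] − [p]. For instance
  ∂gj = j − g.
As a 10×30 matrix over Z this has rank 9, with invariant factors (1,1,1,1,1,1,1,1,1).

∂_2: C_2 → C_1 maps a triangle to the signed sum of its edges. For instance
  ∂afi = fi − ai + af,
  ∂adg = dg − ag + ad.
The 30×20 boundary matrix has rank 20 and Smith normal form diag(1,1,1,1,1,1,1,1,1,1,1,1,1,1,1,1,1,1,1,2).

Reading off H_k = ker ∂_k / im ∂_{k+1}:

  H_0: rank C_0 − rank ∂_1 = 10 − 9 = 1, and the invariant factors of ∂_1 are all 1, so H_0 = Z.
  H_1: rank ker ∂_1 − rank ∂_2 = (30 − 9) − 20 = 1, and ∂_2 has invariant factor 2 > 1, so H_1 = Z ⊕ Z/2.
  H_2: rank ker ∂_2 − rank ∂_3 = (20 − 20) − 0 = 0, and there is no ∂_3, so H_2 = 0.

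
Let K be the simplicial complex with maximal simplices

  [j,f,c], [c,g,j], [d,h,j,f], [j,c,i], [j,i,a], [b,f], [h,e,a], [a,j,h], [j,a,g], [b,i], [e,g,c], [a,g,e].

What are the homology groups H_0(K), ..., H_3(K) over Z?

Order the vertices as a < b < c < d < e < f < g < h < i < j. Listing each simplex with vertices in this order, K has dimension 3 with simplices:

  0-simplices (10): a, b, c, d, e, f, g, h, i, j
  1-simplices (22): ae, ag, ah, ai, aj, bf, bi, ce, cf, cg, ci, cj, df, dh, dj, eg, eh, fh, fj, gj, hj, ij
  2-simplices (13): aeg, aeh, agj, ahj, aij, ceg, cfj, cgj, cij, dfh, dfj, dhj, fhj
  3-simplices (1): dfhj

giving chain groups C_0 ≅ Z^10, C_1 ≅ Z^22, C_2 ≅ Z^13, C_3 ≅ Z^1.

The boundary map ∂_1: C_1 → C_0 is given by ∂[p,q] = [q] − [p]. For instance
  ∂eh = h − e.
As a 10×22 matrix over Z this has rank 9, with invariant factors (1,1,1,1,1,1,1,1,1).

The boundary map ∂_2: C_2 → C_1 maps a triangle to the signed sum of its edges. For instance
  ∂dfj = fj − dj + df,
  ∂cgj = gj − cj + cg.
This gives a 22×13 integer matrix of rank 12; reducing to Smith normal form yields diagonal entries (1,1,1,1,1,1,1,1,1,1,1,1).

Boundary ∂_3: C_3 → C_2 sends each 3-simplex σ to the alternating sum Σ_i (−1)^i (σ with its i-th vertex removed). For instance
  ∂dfhj = fhj − dhj + dfj − dfh.
This gives a 13×1 integer matrix of rank 1; reducing to Smith normal form yields diagonal entries (1).

Now H_k = ker ∂_k / im ∂_{k+1}, so:

  H_0: rank C_0 − rank ∂_1 = 10 − 9 = 1, and the invariant factors of ∂_1 are all 1, so H_0 = Z.
  H_1: rank ker ∂_1 − rank ∂_2 = (22 − 9) − 12 = 1, and the invariant factors of ∂_2 are all 1, so H_1 = Z.
  H_2: rank ker ∂_2 − rank ∂_3 = (13 − 12) − 1 = 0, and the invariant factors of ∂_3 are all 1, so H_2 = 0.
  H_3: rank ker ∂_3 − rank ∂_4 = (1 − 1) − 0 = 0, and there is no ∂_4, so H_3 = 0.

As a check, the Euler characteristic is 10 − 22 + 13 − 1 = 0, which agrees with 1 − 1 + 0 − 0 = 0.

H_0 ≅ Z,  H_1 ≅ Z,  H_2 = 0,  H_3 = 0.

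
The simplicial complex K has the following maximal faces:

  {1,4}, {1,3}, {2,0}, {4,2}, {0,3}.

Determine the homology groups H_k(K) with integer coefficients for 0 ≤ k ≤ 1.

Order the vertices as 0 < 1 < 2 < 3 < 4. Listing each simplex with vertices in this order, K has dimension 1 with simplices:

  0-simplices (5): [0], [1], [2], [3], [4]
  1-simplices (5): [0,2], [0,3], [1,3], [1,4], [2,4]

so the chain groups are C_0 ≅ Z^5, C_1 ≅ Z^5.

The boundary map ∂_1: C_1 → C_0 maps an edge to its endpoints' difference, ∂[p,q] = q − p. For instance
  ∂[0,3] = [3] − [0].
The 5×5 boundary matrix has rank 4 and Smith normal form diag(1,1,1,1).

Computing H_k = (kernel of ∂_k) / (image of ∂_{k+1}):

  H_0: rank C_0 − rank ∂_1 = 5 − 4 = 1, and the invariant factors of ∂_1 are all 1, so H_0 ≅ Z.
  H_1: rank ker ∂_1 − rank ∂_2 = (5 − 4) − 0 = 1, and there is no ∂_2, so H_1 ≅ Z.

H_0 ≅ Z,  H_1 ≅ Z.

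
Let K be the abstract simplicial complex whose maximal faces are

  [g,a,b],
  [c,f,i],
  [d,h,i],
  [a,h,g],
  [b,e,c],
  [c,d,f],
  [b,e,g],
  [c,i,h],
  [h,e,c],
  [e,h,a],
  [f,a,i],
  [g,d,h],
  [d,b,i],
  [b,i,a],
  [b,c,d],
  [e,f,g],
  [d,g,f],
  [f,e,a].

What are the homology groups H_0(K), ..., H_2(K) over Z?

H_0 ≅ Z,  H_1 ≅ Z × Z/2,  H_2 = 0.

Fix the vertex order a < b < c < d < e < f < g < h < i and write every simplex with vertices in increasing order. Then dim K = 2 and the simplices of K are:

  0-simplices (9): a, b, c, d, e, f, g, h, i
  1-simplices (27): ab, ae, af, ag, ah, ai, bc, bd, be, bg, bi, cd, ce, cf, ch, ci, df, dg, dh, di, ef, eg, eh, fg, fi, gh, hi
  2-simplices (18): abg, abi, aef, aeh, afi, agh, bcd, bce, bdi, beg, cdf, ceh, cfi, chi, dfg, dgh, dhi, efg

so the chain groups are C_0 ≅ Z^9, C_1 ≅ Z^27, C_2 ≅ Z^18.

The boundary map ∂_1: C_1 → C_0 is given by ∂[p,q] = [q] − [p]. For instance
  ∂hi = i − h.
As a 9×27 matrix over Z this has rank 8, with invariant factors (1,1,1,1,1,1,1,1).

∂_2: C_2 → C_1 acts by ∂[p,q,r] = [q,r] − [p,r] + [p,q]. For instance
  ∂abg = bg − ag + ab,
  ∂dhi = hi − di + dh.
The resulting 27×18 matrix has rank 18, and its Smith normal form has invariant factors (1,1,1,1,1,1,1,1,1,1,1,1,1,1,1,1,1,2).

Computing H_k = (kernel of ∂_k) / (image of ∂_{k+1}):

  H_0: rank C_0 − rank ∂_1 = 9 − 8 = 1, and the invariant factors of ∂_1 are all 1, so H_0 ≅ Z.
  H_1: rank ker ∂_1 − rank ∂_2 = (27 − 8) − 18 = 1, and ∂_2 has invariant factor 2 > 1, so H_1 ≅ Z × Z/2.
  H_2: rank ker ∂_2 − rank ∂_3 = (18 − 18) − 0 = 0, and there is no ∂_3, so H_2 ≅ 0.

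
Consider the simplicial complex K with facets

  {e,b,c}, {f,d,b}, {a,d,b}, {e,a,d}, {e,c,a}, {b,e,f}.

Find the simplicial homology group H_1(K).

H_1 ≅ Z.

Order the vertices as a < b < c < d < e < f. Listing each simplex with vertices in this order, K has dimension 2 with simplices:

  0-simplices (6): a, b, c, d, e, f
  1-simplices (12): ab, ac, ad, ae, bc, bd, be, bf, ce, de, df, ef
  2-simplices (6): abd, ace, ade, bce, bdf, bef

giving chain groups C_0 ≅ Z^6, C_1 ≅ Z^12, C_2 ≅ Z^6.

The boundary map ∂_1: C_1 → C_0 maps an edge to its endpoints' difference, ∂[p,q] = q − p.
The resulting 6×12 matrix has rank 5, and its Smith normal form has invariant factors (1,1,1,1,1).

The boundary map ∂_2: C_2 → C_1 maps a triangle to the signed sum of its edges. For instance
  ∂bef = ef − bf + be,
  ∂bce = ce − be + bc.
The resulting 12×6 matrix has rank 6, and its Smith normal form has invariant factors (1,1,1,1,1,1).

Reading off H_k = ker ∂_k / im ∂_{k+1}:

  H_1: rank ker ∂_1 − rank ∂_2 = (12 − 5) − 6 = 1, and the invariant factors of ∂_2 are all 1, so H_1 ≅ Z.

(K is a triangulation of the cylinder S^1 x I.)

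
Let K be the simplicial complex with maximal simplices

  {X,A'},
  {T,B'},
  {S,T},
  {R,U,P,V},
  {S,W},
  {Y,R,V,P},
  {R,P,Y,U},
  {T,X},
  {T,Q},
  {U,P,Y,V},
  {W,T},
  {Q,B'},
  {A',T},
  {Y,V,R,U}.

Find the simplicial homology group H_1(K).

H_1 ≅ Z^3.

Order the vertices as P < Q < R < S < T < U < V < W < X < Y < A' < B'. Listing each simplex with vertices in this order, K has dimension 3 with simplices:

  0-simplices (12): [P], [Q], [R], [S], [T], [U], [V], [W], [X], [Y], [A'], [B']
  1-simplices (19): [P,R], [P,U], [P,V], [P,Y], [Q,T], [Q,B'], [R,U], [R,V], [R,Y], [S,T], [S,W], [T,W], [T,X], [T,A'], [T,B'], [U,V], [U,Y], [V,Y], [X,A']
  2-simplices (10): [P,R,U], [P,R,V], [P,R,Y], [P,U,V], [P,U,Y], [P,V,Y], [R,U,V], [R,U,Y], [R,V,Y], [U,V,Y]
  3-simplices (5): [P,R,U,V], [P,R,U,Y], [P,R,V,Y], [P,U,V,Y], [R,U,V,Y]

Hence C_0 ≅ Z^12, C_1 ≅ Z^19, C_2 ≅ Z^10, C_3 ≅ Z^5.

Boundary ∂_1: C_1 → C_0 is given by ∂[p,q] = [q] − [p].
The 12×19 boundary matrix has rank 10 and Smith normal form diag(1,1,1,1,1,1,1,1,1,1).

The boundary map ∂_2: C_2 → C_1 maps a triangle to the signed sum of its edges. For instance
  ∂[R,U,V] = [U,V] − [R,V] + [R,U],
  ∂[R,U,Y] = [U,Y] − [R,Y] + [R,U].
The resulting 19×10 matrix has rank 6, and its Smith normal form has invariant factors (1,1,1,1,1,1).

Boundary ∂_3: C_3 → C_2 sends each 3-simplex σ to the alternating sum Σ_i (−1)^i (σ with its i-th vertex removed). For instance
  ∂[P,R,U,Y] = [R,U,Y] − [P,U,Y] + [P,R,Y] − [P,R,U],
  ∂[P,R,U,V] = [R,U,V] − [P,U,V] + [P,R,V] − [P,R,U].
The 10×5 boundary matrix has rank 4 and Smith normal form diag(1,1,1,1).

Computing H_k = (kernel of ∂_k) / (image of ∂_{k+1}):

  H_1: rank ker ∂_1 − rank ∂_2 = (19 − 10) − 6 = 3, and the invariant factors of ∂_2 are all 1, so H_1 ≅ Z^3.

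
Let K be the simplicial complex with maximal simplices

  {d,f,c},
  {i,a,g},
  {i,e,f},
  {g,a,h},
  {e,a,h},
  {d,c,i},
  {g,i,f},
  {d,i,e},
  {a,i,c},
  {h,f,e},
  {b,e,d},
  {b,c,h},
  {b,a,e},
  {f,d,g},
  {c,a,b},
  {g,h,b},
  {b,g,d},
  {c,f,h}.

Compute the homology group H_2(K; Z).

Fix the vertex order a < b < c < d < e < f < g < h < i and write every simplex with vertices in increasing order. Then dim K = 2 and the simplices of K are:

  0-simplices (9): a, b, c, d, e, f, g, h, i
  1-simplices (27): ab, ac, ae, ag, ah, ai, bc, bd, be, bg, bh, cd, cf, ch, ci, de, df, dg, di, ef, eh, ei, fg, fh, fi, gh, gi
  2-simplices (18): abc, abe, aci, aeh, agh, agi, bch, bde, bdg, bgh, cdf, cdi, cfh, dei, dfg, efh, efi, fgi

Hence C_0 ≅ Z^9, C_1 ≅ Z^27, C_2 ≅ Z^18.

∂_1: C_1 → C_0 is given by ∂[p,q] = [q] − [p].
This gives a 9×27 integer matrix of rank 8; reducing to Smith normal form yields diagonal entries (1,1,1,1,1,1,1,1).

∂_2: C_2 → C_1 acts by ∂[p,q,r] = [q,r] − [p,r] + [p,q]. For instance
  ∂bgh = gh − bh + bg,
  ∂dfg = fg − dg + df.
The resulting 27×18 matrix has rank 18, and its Smith normal form has invariant factors (1,1,1,1,1,1,1,1,1,1,1,1,1,1,1,1,1,2).

From H_k ≅ ker(∂_k) / im(∂_{k+1}) we obtain:

  H_2: rank ker ∂_2 − rank ∂_3 = (18 − 18) − 0 = 0, and there is no ∂_3, so H_2 = 0.

(K is a triangulation of the Klein bottle.)

H_2 = 0.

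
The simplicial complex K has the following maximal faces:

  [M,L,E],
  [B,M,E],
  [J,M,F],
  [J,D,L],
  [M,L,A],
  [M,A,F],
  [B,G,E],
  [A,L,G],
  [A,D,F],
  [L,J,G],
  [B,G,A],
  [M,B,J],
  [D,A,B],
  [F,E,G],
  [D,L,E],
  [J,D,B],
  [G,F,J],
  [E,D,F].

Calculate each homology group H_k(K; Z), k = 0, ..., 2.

H_0 = Z,  H_1 = Z^2,  H_2 = Z.

Take the total order A < B < D < E < F < G < J < L < M on the vertex set. Then K (dimension 2) consists of the simplices:

  0-simplices (9): A, B, D, E, F, G, J, L, M
  1-simplices (27): AB, AD, AF, AG, AL, AM, BD, BE, BG, BJ, BM, DE, DF, DJ, DL, EF, EG, EL, EM, FG, FJ, FM, GJ, GL, JL, JM, LM
  2-simplices (18): ABD, ABG, ADF, AFM, AGL, ALM, BDJ, BEG, BEM, BJM, DEF, DEL, DJL, EFG, ELM, FGJ, FJM, GJL

Hence C_0 ≅ Z^9, C_1 ≅ Z^27, C_2 ≅ Z^18.

∂_1: C_1 → C_0 sends each edge [p,q] (with p < q) to q − p. For instance
  ∂DE = E − D.
This gives a 9×27 integer matrix of rank 8; reducing to Smith normal form yields diagonal entries (1,1,1,1,1,1,1,1).

The boundary map ∂_2: C_2 → C_1 maps a triangle to the signed sum of its edges. For instance
  ∂BJM = JM − BM + BJ,
  ∂ADF = DF − AF + AD.
As a 27×18 matrix over Z this has rank 17, with invariant factors (1,1,1,1,1,1,1,1,1,1,1,1,1,1,1,1,1).

Now H_k = ker ∂_k / im ∂_{k+1}, so:

  H_0: rank C_0 − rank ∂_1 = 9 − 8 = 1, and the invariant factors of ∂_1 are all 1, so H_0 ≅ Z.
  H_1: rank ker ∂_1 − rank ∂_2 = (27 − 8) − 17 = 2, and the invariant factors of ∂_2 are all 1, so H_1 ≅ Z^2.
  H_2: rank ker ∂_2 − rank ∂_3 = (18 − 17) − 0 = 1, and there is no ∂_3, so H_2 ≅ Z.

(K is a triangulation of the torus T^2.)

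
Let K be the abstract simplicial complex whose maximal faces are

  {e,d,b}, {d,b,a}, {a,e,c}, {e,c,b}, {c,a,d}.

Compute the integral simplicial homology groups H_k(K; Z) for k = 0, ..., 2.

H_0 ≅ Z,  H_1 ≅ Z,  H_2 = 0.

Fix the vertex order a < b < c < d < e and write every simplex with vertices in increasing order. Then dim K = 2 and the simplices of K are:

  0-simplices (5): a, b, c, d, e
  1-simplices (10): ab, ac, ad, ae, bc, bd, be, cd, ce, de
  2-simplices (5): abd, acd, ace, bce, bde

Hence C_0 ≅ Z^5, C_1 ≅ Z^10, C_2 ≅ Z^5.

The boundary map ∂_1: C_1 → C_0 maps an edge to its endpoints' difference, ∂[p,q] = q − p. For instance
  ∂ab = b − a.
The 5×10 boundary matrix has rank 4 and Smith normal form diag(1,1,1,1).

∂_2: C_2 → C_1 sends each 2-simplex [p,q,r] to [q,r] − [p,r] + [p,q]. For instance
  ∂acd = cd − ad + ac,
  ∂bce = ce − be + bc.
The resulting 10×5 matrix has rank 5, and its Smith normal form has invariant factors (1,1,1,1,1).

Now H_k = ker ∂_k / im ∂_{k+1}, so:

  H_0: rank C_0 − rank ∂_1 = 5 − 4 = 1, and the invariant factors of ∂_1 are all 1, so H_0 ≅ Z.
  H_1: rank ker ∂_1 − rank ∂_2 = (10 − 4) − 5 = 1, and the invariant factors of ∂_2 are all 1, so H_1 ≅ Z.
  H_2: rank ker ∂_2 − rank ∂_3 = (5 − 5) − 0 = 0, and there is no ∂_3, so H_2 ≅ 0.

(K is a triangulation of the Möbius band.)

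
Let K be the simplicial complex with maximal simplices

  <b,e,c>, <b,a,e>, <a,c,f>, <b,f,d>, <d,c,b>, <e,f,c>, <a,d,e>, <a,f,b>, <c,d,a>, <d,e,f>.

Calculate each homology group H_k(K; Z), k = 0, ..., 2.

Take the total order a < b < c < d < e < f on the vertex set. Then K (dimension 2) consists of the simplices:

  0-simplices (6): a, b, c, d, e, f
  1-simplices (15): ab, ac, ad, ae, af, bc, bd, be, bf, cd, ce, cf, de, df, ef
  2-simplices (10): abe, abf, acd, acf, ade, bcd, bce, bdf, cef, def

giving chain groups C_0 ≅ Z^6, C_1 ≅ Z^15, C_2 ≅ Z^10.

Boundary ∂_1: C_1 → C_0 sends each edge [p,q] (with p < q) to q − p.
This gives a 6×15 integer matrix of rank 5; reducing to Smith normal form yields diagonal entries (1,1,1,1,1).

∂_2: C_2 → C_1 maps a triangle to the signed sum of its edges. For instance
  ∂ade = de − ae + ad,
  ∂def = ef − df + de.
The resulting 15×10 matrix has rank 10, and its Smith normal form has invariant factors (1,1,1,1,1,1,1,1,1,2).

Reading off H_k = ker ∂_k / im ∂_{k+1}:

  H_0: rank C_0 − rank ∂_1 = 6 − 5 = 1, and the invariant factors of ∂_1 are all 1, so H_0 = Z.
  H_1: rank ker ∂_1 − rank ∂_2 = (15 − 5) − 10 = 0, and ∂_2 has invariant factor 2 > 1, so H_1 = Z/2.
  H_2: rank ker ∂_2 − rank ∂_3 = (10 − 10) − 0 = 0, and there is no ∂_3, so H_2 = 0.

H_0 ≅ Z,  H_1 ≅ Z/2,  H_2 = 0.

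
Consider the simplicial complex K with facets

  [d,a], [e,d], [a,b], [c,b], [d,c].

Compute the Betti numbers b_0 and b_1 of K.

We work with the vertex ordering a < b < c < d < e. The simplices of K, each written with vertices in increasing order, are:

  0-simplices (5): a, b, c, d, e
  1-simplices (5): ab, ad, bc, cd, de

giving chain groups C_0 ≅ Z^5, C_1 ≅ Z^5.

The boundary map ∂_1: C_1 → C_0 maps an edge to its endpoints' difference, ∂[p,q] = q − p. For instance
  ∂ad = d − a.
As a 5×5 matrix over Z this has rank 4, with invariant factors (1,1,1,1).

Now H_k = ker ∂_k / im ∂_{k+1}, so:

  H_0: rank C_0 − rank ∂_1 = 5 − 4 = 1, and the invariant factors of ∂_1 are all 1, so H_0 ≅ Z.
  H_1: rank ker ∂_1 − rank ∂_2 = (5 − 4) − 0 = 1, and there is no ∂_2, so H_1 ≅ Z.

Hence the Betti numbers are b_0 = 1, b_1 = 1.

b_0 = 1, b_1 = 1.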